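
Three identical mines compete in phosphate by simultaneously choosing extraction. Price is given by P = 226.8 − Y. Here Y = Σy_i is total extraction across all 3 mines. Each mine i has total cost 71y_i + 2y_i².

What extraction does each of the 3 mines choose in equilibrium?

A representative mine's profit is π_i = y_i(226.8 − Y) − 71y_i − 2y_i², with Y = y_i + Σ_{j≠i} y_j.
First-order condition: 155.8 − 6y_i − Σ_{j≠i} y_j = 0.
Imposing symmetry (y_j = y for all j) turns Σ_{j≠i} y_j into 2y, so 155.8 = 8y and y = 19.475.

19.475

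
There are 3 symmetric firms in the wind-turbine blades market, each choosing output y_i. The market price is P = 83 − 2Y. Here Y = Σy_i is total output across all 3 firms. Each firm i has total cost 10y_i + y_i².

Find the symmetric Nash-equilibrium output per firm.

7.3

A representative firm's profit is π_i = y_i(83 − 2Y) − 10y_i − y_i², with Y = y_i + Σ_{j≠i} y_j.
First-order condition: 73 − 6y_i − 2Σ_{j≠i} y_j = 0.
In a symmetric equilibrium every firm chooses the same y, so Σ_{j≠i} y_j = 2y. The condition becomes 73 − 10y = 0, giving y = 73/10 = 7.3.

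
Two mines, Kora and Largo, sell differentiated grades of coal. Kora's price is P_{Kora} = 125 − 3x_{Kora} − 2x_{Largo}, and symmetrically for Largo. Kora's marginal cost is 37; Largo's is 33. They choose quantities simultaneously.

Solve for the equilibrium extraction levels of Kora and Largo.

10.75, 11.75

Mine Kora's profit: π = x_{Kora}(125 − 3x_{Kora} − 2x_{Largo}) − 37x_{Kora}.
∂π/∂x_{Kora} = 88 − 6x_{Kora} − 2x_{Largo} = 0 ⇒ x_{Kora} = 44/3 − (1/3)x_{Largo}.
Similarly x_{Largo} = 46/3 − (1/3)x_{Kora}.
Plugging x_{Largo} into Kora's best response: x_{Kora} = 44/3 − (1/3)(46/3 − (1/3)x_{Kora}) ⇒ (8/9)x_{Kora} = 86/9, so x_{Kora} = 10.75.
Then x_{Largo} = 46/3 − (1/3)·10.75 = 11.75.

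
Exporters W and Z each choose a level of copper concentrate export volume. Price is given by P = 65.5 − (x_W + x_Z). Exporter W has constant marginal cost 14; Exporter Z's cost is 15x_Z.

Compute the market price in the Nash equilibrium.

31.5

Exporter W's profit: π = x_W(65.5 − (x_W + x_Z)) − 14x_W.
∂π/∂x_W = 51.5 − 2x_W − x_Z = 0, so x_W = 25.75 − 0.5x_Z.
By the same steps for Z: x_Z = 25.25 − 0.5x_W.
Plugging x_Z into W's best response: x_W = 25.75 − 0.5(25.25 − 0.5x_W) ⇒ 0.75x_W = 13.125, so x_W = 17.5.
Then x_Z = 25.25 − 0.5·17.5 = 16.5.
Equilibrium price: P = 65.5 − 34 = 31.5.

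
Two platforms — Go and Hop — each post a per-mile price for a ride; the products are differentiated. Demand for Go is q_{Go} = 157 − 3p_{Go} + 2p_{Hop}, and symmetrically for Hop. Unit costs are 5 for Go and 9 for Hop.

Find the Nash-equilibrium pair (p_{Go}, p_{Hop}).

Go's profit: π = (p_{Go} − 5)(157 − 3p_{Go} + 2p_{Hop}).
∂π/∂p_{Go} = 172 − 6p_{Go} + 2p_{Hop} = 0 ⇒ p_{Go} = 86/3 + (1/3)p_{Hop}.
Similarly p_{Hop} = 92/3 + (1/3)p_{Go}.
Plugging p_{Hop} into Go's best response: p_{Go} = 86/3 + (1/3)(92/3 + (1/3)p_{Go}) ⇒ (8/9)p_{Go} = 350/9, so p_{Go} = 43.75.
Then p_{Hop} = 92/3 + (1/3)·43.75 = 45.25.

43.75, 45.25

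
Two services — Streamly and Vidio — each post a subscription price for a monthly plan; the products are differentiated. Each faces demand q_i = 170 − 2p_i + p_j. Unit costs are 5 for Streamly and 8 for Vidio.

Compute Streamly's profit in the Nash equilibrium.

6138.32

Streamly's profit: π = (p_{Streamly} − 5)(170 − 2p_{Streamly} + p_{Vidio}).
∂π/∂p_{Streamly} = 180 − 4p_{Streamly} + p_{Vidio} = 0 ⇒ p_{Streamly} = 45 + 0.25p_{Vidio}.
Similarly p_{Vidio} = 46.5 + 0.25p_{Streamly}.
Solving the two reaction functions simultaneously: (1 − (0.25)(0.25))p_{Streamly} = 45 + 0.25·46.5, so 0.9375p_{Streamly} = 56.625 and p_{Streamly} = 60.4.
Then p_{Vidio} = 46.5 + 0.25·60.4 = 61.6.
q_{Streamly} = 170 − 2·60.4 + 61.6 = 110.8.
Profit = (60.4 − 5)·110.8 = 6138.32.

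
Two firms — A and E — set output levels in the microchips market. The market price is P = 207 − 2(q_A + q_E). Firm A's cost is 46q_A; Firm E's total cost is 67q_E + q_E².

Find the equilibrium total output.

Firm A's profit: π = q_A(207 − 2(q_A + q_E)) − 46q_A.
∂π/∂q_A = 161 − 4q_A − 2q_E = 0, so q_A = 40.25 − 0.5q_E.
For E: ∂π/∂q_E = 140 − 6q_E − 2q_A = 0 ⇒ q_E = 70/3 − (1/3)q_A.
Substituting the second reaction function into the first: q_A = 40.25 − 0.5(70/3 − (1/3)q_A), which gives (5/6)q_A = 343/12 ⇒ q_A = 34.3.
Then q_E = 70/3 − (1/3)·34.3 = 11.9.
Total output: 34.3 + 11.9 = 46.2.

46.2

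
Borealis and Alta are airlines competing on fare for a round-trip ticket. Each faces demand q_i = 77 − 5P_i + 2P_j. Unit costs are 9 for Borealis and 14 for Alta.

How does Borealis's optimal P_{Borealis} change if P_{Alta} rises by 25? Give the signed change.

5

Borealis's profit: π = (P_{Borealis} − 9)(77 − 5P_{Borealis} + 2P_{Alta}).
∂π/∂P_{Borealis} = 122 − 10P_{Borealis} + 2P_{Alta} = 0 ⇒ P_{Borealis} = 12.2 + 0.2P_{Alta}.
The reaction-function slope is 0.2, so a 25-unit rise in P_{Alta} moves P_{Borealis} by 0.2 × 25 = 5. Borealis's best response rises — the actions are strategic complements.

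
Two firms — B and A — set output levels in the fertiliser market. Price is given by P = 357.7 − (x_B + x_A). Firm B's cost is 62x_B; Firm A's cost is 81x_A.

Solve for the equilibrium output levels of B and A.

Firm B's profit: π = x_B(357.7 − (x_B + x_A)) − 62x_B.
∂π/∂x_B = 295.7 − 2x_B − x_A = 0, so x_B = 147.85 − 0.5x_A.
By the same steps for A: x_A = 138.35 − 0.5x_B.
Plugging x_A into B's best response: x_B = 147.85 − 0.5(138.35 − 0.5x_B) ⇒ 0.75x_B = 78.675, so x_B = 104.9.
Then x_A = 138.35 − 0.5·104.9 = 85.9.

104.9, 85.9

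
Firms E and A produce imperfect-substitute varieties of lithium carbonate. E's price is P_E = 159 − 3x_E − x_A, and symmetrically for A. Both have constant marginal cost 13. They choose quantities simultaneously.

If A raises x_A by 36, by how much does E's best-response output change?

-6

Firm E's profit: π = x_E(159 − 3x_E − x_A) − 13x_E.
∂π/∂x_E = 146 − 6x_E − x_A = 0 ⇒ x_E = 73/3 − (1/6)x_A.
The reaction-function slope is −1/6, so a 36-unit rise in x_A moves x_E by −1/6 × 36 = −6. E's best response falls — the actions are strategic substitutes.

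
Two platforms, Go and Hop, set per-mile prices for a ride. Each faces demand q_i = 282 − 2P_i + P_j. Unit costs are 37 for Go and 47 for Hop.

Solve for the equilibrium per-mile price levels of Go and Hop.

Go's profit: π = (P_{Go} − 37)(282 − 2P_{Go} + P_{Hop}).
∂π/∂P_{Go} = 356 − 4P_{Go} + P_{Hop} = 0 ⇒ P_{Go} = 89 + 0.25P_{Hop}.
Similarly P_{Hop} = 94 + 0.25P_{Go}.
Solving the two reaction functions simultaneously: (1 − (0.25)(0.25))P_{Go} = 89 + 0.25·94, so 0.9375P_{Go} = 112.5 and P_{Go} = 120.
Then P_{Hop} = 94 + 0.25·120 = 124.

120, 124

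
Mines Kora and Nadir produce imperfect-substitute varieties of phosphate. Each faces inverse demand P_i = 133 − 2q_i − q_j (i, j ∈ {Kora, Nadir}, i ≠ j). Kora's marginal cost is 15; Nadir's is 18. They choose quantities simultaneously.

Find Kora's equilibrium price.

Mine Kora's profit: π = q_{Kora}(133 − 2q_{Kora} − q_{Nadir}) − 15q_{Kora}.
∂π/∂q_{Kora} = 118 − 4q_{Kora} − q_{Nadir} = 0 ⇒ q_{Kora} = 29.5 − 0.25q_{Nadir}.
Similarly q_{Nadir} = 28.75 − 0.25q_{Kora}.
Plugging q_{Nadir} into Kora's best response: q_{Kora} = 29.5 − 0.25(28.75 − 0.25q_{Kora}) ⇒ 0.9375q_{Kora} = 22.3125, so q_{Kora} = 23.8.
Then q_{Nadir} = 28.75 − 0.25·23.8 = 22.8.
P_{Kora} = 133 − 2·23.8 − 22.8 = 62.6.

62.6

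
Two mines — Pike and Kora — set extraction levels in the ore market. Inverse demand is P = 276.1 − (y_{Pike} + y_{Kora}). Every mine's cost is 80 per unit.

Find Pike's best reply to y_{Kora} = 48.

Mine Pike's profit: π = y_{Pike}(276.1 − (y_{Pike} + y_{Kora})) − 80y_{Pike}.
∂π/∂y_{Pike} = 196.1 − 2y_{Pike} − y_{Kora} = 0, so y_{Pike} = 98.05 − 0.5y_{Kora}.
At y_{Kora} = 48: y_{Pike} = 98.05 − 0.5·48 = 74.05.

74.05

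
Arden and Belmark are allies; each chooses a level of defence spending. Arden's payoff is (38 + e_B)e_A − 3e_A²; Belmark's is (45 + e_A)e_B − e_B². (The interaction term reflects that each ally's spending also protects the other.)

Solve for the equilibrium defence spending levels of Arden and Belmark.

Expanding Arden's payoff: 38e_A + e_Be_A − 3e_A².
∂π/∂e_A = 38 + e_B − 6e_A = 0, so e_A = 19/3 + (1/6)e_B.
Likewise for Belmark: e_B = 22.5 + 0.5e_A.
Substituting the second reaction function into the first: e_A = 19/3 + (1/6)(22.5 + 0.5e_A), which gives (11/12)e_A = 121/12 ⇒ e_A = 11.
Then e_B = 22.5 + 0.5·11 = 28.

11, 28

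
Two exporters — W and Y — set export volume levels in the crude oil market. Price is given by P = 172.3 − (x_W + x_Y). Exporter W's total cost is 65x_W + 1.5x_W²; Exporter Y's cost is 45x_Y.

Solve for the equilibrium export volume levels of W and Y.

Exporter W's profit: π = x_W(172.3 − (x_W + x_Y)) − 65x_W − 1.5x_W².
∂π/∂x_W = 107.3 − 5x_W − x_Y = 0, so x_W = 21.46 − 0.2x_Y.
For Y: ∂π/∂x_Y = 127.3 − 2x_Y − x_W = 0 ⇒ x_Y = 63.65 − 0.5x_W.
Substituting the second reaction function into the first: x_W = 21.46 − 0.2(63.65 − 0.5x_W), which gives 0.9x_W = 8.73 ⇒ x_W = 9.7.
Then x_Y = 63.65 − 0.5·9.7 = 58.8.

9.7, 58.8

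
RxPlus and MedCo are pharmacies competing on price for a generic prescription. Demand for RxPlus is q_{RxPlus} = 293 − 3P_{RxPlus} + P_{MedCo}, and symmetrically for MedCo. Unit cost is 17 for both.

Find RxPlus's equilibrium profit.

RxPlus's profit: π = (P_{RxPlus} − 17)(293 − 3P_{RxPlus} + P_{MedCo}).
∂π/∂P_{RxPlus} = 344 − 6P_{RxPlus} + P_{MedCo} = 0 ⇒ P_{RxPlus} = 172/3 + (1/6)P_{MedCo}.
Setting P_{RxPlus} = P_{MedCo} in the reaction function: P_{RxPlus} = 172/3 + (1/6)P_{RxPlus}, so P_{RxPlus} = (172/3) / (5/6) = 68.8.
q_{RxPlus} = 293 − 3·68.8 + 68.8 = 155.4.
Profit = (68.8 − 17)·155.4 = 8049.72.

8049.72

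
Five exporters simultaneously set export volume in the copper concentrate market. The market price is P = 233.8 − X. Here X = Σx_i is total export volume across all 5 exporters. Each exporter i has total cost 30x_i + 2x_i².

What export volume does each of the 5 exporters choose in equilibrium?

A representative exporter's profit is π_i = x_i(233.8 − X) − 30x_i − 2x_i², with X = x_i + Σ_{j≠i} x_j.
First-order condition: 203.8 − 6x_i − Σ_{j≠i} x_j = 0.
With identical exporters, set every x_j = x: then 203.8 − 6x − 4x = 0, i.e. x = 203.8/10 = 20.38.

20.38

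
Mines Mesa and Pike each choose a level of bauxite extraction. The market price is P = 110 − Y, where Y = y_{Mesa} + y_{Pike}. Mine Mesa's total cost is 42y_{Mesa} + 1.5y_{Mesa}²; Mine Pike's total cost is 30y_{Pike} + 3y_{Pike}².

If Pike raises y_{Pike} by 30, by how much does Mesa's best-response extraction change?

Mine Mesa's profit: π = y_{Mesa}(110 − (y_{Mesa} + y_{Pike})) − 42y_{Mesa} − 1.5y_{Mesa}².
∂π/∂y_{Mesa} = 68 − 5y_{Mesa} − y_{Pike} = 0, so y_{Mesa} = 13.6 − 0.2y_{Pike}.
The reaction-function slope is −0.2, so a 30-unit rise in y_{Pike} moves y_{Mesa} by −0.2 × 30 = −6. Mesa's best response falls — the actions are strategic substitutes.

-6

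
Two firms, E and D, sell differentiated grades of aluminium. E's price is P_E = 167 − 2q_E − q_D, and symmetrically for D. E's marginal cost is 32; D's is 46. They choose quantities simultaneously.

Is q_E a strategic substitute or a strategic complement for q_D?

strategic substitutes

Firm E's profit: π = q_E(167 − 2q_E − q_D) − 32q_E.
∂π/∂q_E = 135 − 4q_E − q_D = 0 ⇒ q_E = 33.75 − 0.25q_D.
The best-response slope dq_E/dq_D = −0.25 < 0: the reaction function is downward-sloping, so the choices are strategic substitutes.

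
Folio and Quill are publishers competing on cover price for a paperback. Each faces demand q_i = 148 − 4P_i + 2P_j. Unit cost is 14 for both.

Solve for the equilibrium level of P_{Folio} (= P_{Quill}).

Folio's profit: π = (P_{Folio} − 14)(148 − 4P_{Folio} + 2P_{Quill}).
∂π/∂P_{Folio} = 204 − 8P_{Folio} + 2P_{Quill} = 0 ⇒ P_{Folio} = 25.5 + 0.25P_{Quill}.
By symmetry P_{Quill} = P_{Folio}; substituting into the reaction function, 0.75P_{Folio} = 25.5 and P_{Folio} = 34.

34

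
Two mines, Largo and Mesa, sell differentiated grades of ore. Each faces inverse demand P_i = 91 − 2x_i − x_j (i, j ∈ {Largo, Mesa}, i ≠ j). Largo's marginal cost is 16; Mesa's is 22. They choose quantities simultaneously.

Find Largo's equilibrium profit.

Mine Largo's profit: π = x_{Largo}(91 − 2x_{Largo} − x_{Mesa}) − 16x_{Largo}.
∂π/∂x_{Largo} = 75 − 4x_{Largo} − x_{Mesa} = 0 ⇒ x_{Largo} = 18.75 − 0.25x_{Mesa}.
Similarly x_{Mesa} = 17.25 − 0.25x_{Largo}.
Substituting the second reaction function into the first: x_{Largo} = 18.75 − 0.25(17.25 − 0.25x_{Largo}), which gives 0.9375x_{Largo} = 14.4375 ⇒ x_{Largo} = 15.4.
Then x_{Mesa} = 17.25 − 0.25·15.4 = 13.4.
P_{Largo} = 91 − 2·15.4 − 13.4 = 46.8.
Profit = (46.8 − 16)·15.4 = 474.32.

474.32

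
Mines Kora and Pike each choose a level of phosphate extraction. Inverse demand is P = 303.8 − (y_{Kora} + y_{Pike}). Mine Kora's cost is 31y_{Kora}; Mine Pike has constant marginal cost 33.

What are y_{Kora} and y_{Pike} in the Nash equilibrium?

91.6, 89.6

Mine Kora's profit: π = y_{Kora}(303.8 − (y_{Kora} + y_{Pike})) − 31y_{Kora}.
∂π/∂y_{Kora} = 272.8 − 2y_{Kora} − y_{Pike} = 0, so y_{Kora} = 136.4 − 0.5y_{Pike}.
By the same steps for Pike: y_{Pike} = 135.4 − 0.5y_{Kora}.
Substituting the second reaction function into the first: y_{Kora} = 136.4 − 0.5(135.4 − 0.5y_{Kora}), which gives 0.75y_{Kora} = 68.7 ⇒ y_{Kora} = 91.6.
Then y_{Pike} = 135.4 − 0.5·91.6 = 89.6.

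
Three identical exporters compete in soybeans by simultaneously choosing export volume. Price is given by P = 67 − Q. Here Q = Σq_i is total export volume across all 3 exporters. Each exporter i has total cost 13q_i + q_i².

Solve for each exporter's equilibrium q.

A representative exporter's profit is π_i = q_i(67 − Q) − 13q_i − q_i², with Q = q_i + Σ_{j≠i} q_j.
First-order condition: 54 − 4q_i − Σ_{j≠i} q_j = 0.
With identical exporters, set every q_j = q: then 54 − 4q − 2q = 0, i.e. q = 54/6 = 9.

9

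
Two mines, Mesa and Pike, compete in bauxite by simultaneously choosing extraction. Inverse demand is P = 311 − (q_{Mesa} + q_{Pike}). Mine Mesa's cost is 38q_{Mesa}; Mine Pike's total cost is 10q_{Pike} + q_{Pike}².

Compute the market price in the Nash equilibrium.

151

Mine Mesa's profit: π = q_{Mesa}(311 − (q_{Mesa} + q_{Pike})) − 38q_{Mesa}.
∂π/∂q_{Mesa} = 273 − 2q_{Mesa} − q_{Pike} = 0, so q_{Mesa} = 136.5 − 0.5q_{Pike}.
For Pike: ∂π/∂q_{Pike} = 301 − 4q_{Pike} − q_{Mesa} = 0 ⇒ q_{Pike} = 75.25 − 0.25q_{Mesa}.
Solving the two reaction functions simultaneously: (1 − (−0.5)(−0.25))q_{Mesa} = 136.5 − 0.5·75.25, so 0.875q_{Mesa} = 98.875 and q_{Mesa} = 113.
Then q_{Pike} = 75.25 − 0.25·113 = 47.
Equilibrium price: P = 311 − 160 = 151.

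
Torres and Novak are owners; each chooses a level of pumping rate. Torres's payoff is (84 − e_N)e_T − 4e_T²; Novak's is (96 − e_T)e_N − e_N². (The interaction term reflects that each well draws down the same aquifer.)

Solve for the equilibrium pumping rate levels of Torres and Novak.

4.8, 45.6

Expanding Torres's payoff: 84e_T − e_Ne_T − 4e_T².
∂π/∂e_T = 84 − e_N − 8e_T = 0, so e_T = 10.5 − 0.125e_N.
Likewise for Novak: e_N = 48 − 0.5e_T.
Solving the two reaction functions simultaneously: (1 − (−0.125)(−0.5))e_T = 10.5 − 0.125·48, so 0.9375e_T = 4.5 and e_T = 4.8.
Then e_N = 48 − 0.5·4.8 = 45.6.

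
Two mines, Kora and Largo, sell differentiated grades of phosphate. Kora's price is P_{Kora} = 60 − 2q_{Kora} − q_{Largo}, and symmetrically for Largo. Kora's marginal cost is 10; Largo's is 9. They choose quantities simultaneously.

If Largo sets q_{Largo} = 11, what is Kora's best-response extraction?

9.75

Mine Kora's profit: π = q_{Kora}(60 − 2q_{Kora} − q_{Largo}) − 10q_{Kora}.
∂π/∂q_{Kora} = 50 − 4q_{Kora} − q_{Largo} = 0 ⇒ q_{Kora} = 12.5 − 0.25q_{Largo}.
At q_{Largo} = 11: q_{Kora} = 12.5 − 0.25·11 = 9.75.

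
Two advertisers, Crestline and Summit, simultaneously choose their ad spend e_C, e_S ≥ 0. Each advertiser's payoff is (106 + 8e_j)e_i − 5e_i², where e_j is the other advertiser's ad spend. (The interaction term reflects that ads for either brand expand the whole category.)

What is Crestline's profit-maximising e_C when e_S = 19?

25.8

Crestline's payoff is (106 + 8e_S)e_C − 5e_C².
∂π/∂e_C = 106 + 8e_S − 10e_C = 0, so e_C = 10.6 + 0.8e_S.
At e_S = 19: e_C = 10.6 + 0.8·19 = 25.8.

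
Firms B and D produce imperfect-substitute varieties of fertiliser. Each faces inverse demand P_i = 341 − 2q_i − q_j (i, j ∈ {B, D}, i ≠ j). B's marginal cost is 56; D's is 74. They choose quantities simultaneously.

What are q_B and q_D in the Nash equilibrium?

Firm B's profit: π = q_B(341 − 2q_B − q_D) − 56q_B.
∂π/∂q_B = 285 − 4q_B − q_D = 0 ⇒ q_B = 71.25 − 0.25q_D.
Similarly q_D = 66.75 − 0.25q_B.
Plugging q_D into B's best response: q_B = 71.25 − 0.25(66.75 − 0.25q_B) ⇒ 0.9375q_B = 54.5625, so q_B = 58.2.
Then q_D = 66.75 − 0.25·58.2 = 52.2.

58.2, 52.2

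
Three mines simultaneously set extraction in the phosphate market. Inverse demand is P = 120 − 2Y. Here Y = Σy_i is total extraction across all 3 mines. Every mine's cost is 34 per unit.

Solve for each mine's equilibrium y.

A representative mine's profit is π_i = y_i(120 − 2Y) − 34y_i, with Y = y_i + Σ_{j≠i} y_j.
First-order condition: 86 − 4y_i − 2Σ_{j≠i} y_j = 0.
Imposing symmetry (y_j = y for all j) turns Σ_{j≠i} y_j into 2y, so 86 = 8y and y = 10.75.

10.75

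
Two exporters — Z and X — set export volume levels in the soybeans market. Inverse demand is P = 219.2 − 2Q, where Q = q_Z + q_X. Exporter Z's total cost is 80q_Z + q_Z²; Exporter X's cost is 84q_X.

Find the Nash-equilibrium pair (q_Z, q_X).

Exporter Z's profit: π = q_Z(219.2 − 2(q_Z + q_X)) − 80q_Z − q_Z².
∂π/∂q_Z = 139.2 − 6q_Z − 2q_X = 0, so q_Z = 23.2 − (1/3)q_X.
For X: ∂π/∂q_X = 135.2 − 4q_X − 2q_Z = 0 ⇒ q_X = 33.8 − 0.5q_Z.
Plugging q_X into Z's best response: q_Z = 23.2 − (1/3)(33.8 − 0.5q_Z) ⇒ (5/6)q_Z = 179/15, so q_Z = 14.32.
Then q_X = 33.8 − 0.5·14.32 = 26.64.

14.32, 26.64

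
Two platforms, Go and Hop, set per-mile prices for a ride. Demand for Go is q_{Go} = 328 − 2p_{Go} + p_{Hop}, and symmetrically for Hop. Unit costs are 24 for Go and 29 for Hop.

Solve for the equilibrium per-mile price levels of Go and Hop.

Go's profit: π = (p_{Go} − 24)(328 − 2p_{Go} + p_{Hop}).
∂π/∂p_{Go} = 376 − 4p_{Go} + p_{Hop} = 0 ⇒ p_{Go} = 94 + 0.25p_{Hop}.
Similarly p_{Hop} = 96.5 + 0.25p_{Go}.
Solving the two reaction functions simultaneously: (1 − (0.25)(0.25))p_{Go} = 94 + 0.25·96.5, so 0.9375p_{Go} = 118.125 and p_{Go} = 126.
Then p_{Hop} = 96.5 + 0.25·126 = 128.

126, 128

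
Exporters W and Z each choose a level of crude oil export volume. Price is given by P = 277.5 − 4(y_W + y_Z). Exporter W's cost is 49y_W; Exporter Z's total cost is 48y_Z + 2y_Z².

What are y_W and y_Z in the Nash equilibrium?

Exporter W's profit: π = y_W(277.5 − 4(y_W + y_Z)) − 49y_W.
∂π/∂y_W = 228.5 − 8y_W − 4y_Z = 0, so y_W = 28.5625 − 0.5y_Z.
For Z: ∂π/∂y_Z = 229.5 − 12y_Z − 4y_W = 0 ⇒ y_Z = 19.125 − (1/3)y_W.
Substituting the second reaction function into the first: y_W = 28.5625 − 0.5(19.125 − (1/3)y_W), which gives (5/6)y_W = 19 ⇒ y_W = 22.8.
Then y_Z = 19.125 − (1/3)·22.8 = 11.525.

22.8, 11.525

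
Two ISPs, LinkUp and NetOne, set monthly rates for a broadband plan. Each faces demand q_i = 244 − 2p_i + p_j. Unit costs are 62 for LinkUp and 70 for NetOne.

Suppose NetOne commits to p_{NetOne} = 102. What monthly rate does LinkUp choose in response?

LinkUp's profit: π = (p_{LinkUp} − 62)(244 − 2p_{LinkUp} + p_{NetOne}).
∂π/∂p_{LinkUp} = 368 − 4p_{LinkUp} + p_{NetOne} = 0 ⇒ p_{LinkUp} = 92 + 0.25p_{NetOne}.
At p_{NetOne} = 102: p_{LinkUp} = 92 + 0.25·102 = 117.5.

117.5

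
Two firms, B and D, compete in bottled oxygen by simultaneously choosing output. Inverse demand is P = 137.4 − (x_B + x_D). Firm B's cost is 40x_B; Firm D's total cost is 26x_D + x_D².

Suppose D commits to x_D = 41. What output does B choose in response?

Firm B's profit: π = x_B(137.4 − (x_B + x_D)) − 40x_B.
∂π/∂x_B = 97.4 − 2x_B − x_D = 0, so x_B = 48.7 − 0.5x_D.
At x_D = 41: x_B = 48.7 − 0.5·41 = 28.2.

28.2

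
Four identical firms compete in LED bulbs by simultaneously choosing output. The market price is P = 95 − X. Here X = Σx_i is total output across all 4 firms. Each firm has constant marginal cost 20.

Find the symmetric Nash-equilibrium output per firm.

A representative firm's profit is π_i = x_i(95 − X) − 20x_i, with X = x_i + Σ_{j≠i} x_j.
First-order condition: 75 − 2x_i − Σ_{j≠i} x_j = 0.
With identical firms, set every x_j = x: then 75 − 2x − 3x = 0, i.e. x = 75/5 = 15.

15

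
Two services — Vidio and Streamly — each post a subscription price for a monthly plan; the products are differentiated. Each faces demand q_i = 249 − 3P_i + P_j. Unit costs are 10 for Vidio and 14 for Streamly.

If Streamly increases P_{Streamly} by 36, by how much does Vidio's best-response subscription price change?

6

Vidio's profit: π = (P_{Vidio} − 10)(249 − 3P_{Vidio} + P_{Streamly}).
∂π/∂P_{Vidio} = 279 − 6P_{Vidio} + P_{Streamly} = 0 ⇒ P_{Vidio} = 46.5 + (1/6)P_{Streamly}.
The reaction-function slope is 1/6, so a 36-unit rise in P_{Streamly} moves P_{Vidio} by 1/6 × 36 = 6. Vidio's best response rises — the actions are strategic complements.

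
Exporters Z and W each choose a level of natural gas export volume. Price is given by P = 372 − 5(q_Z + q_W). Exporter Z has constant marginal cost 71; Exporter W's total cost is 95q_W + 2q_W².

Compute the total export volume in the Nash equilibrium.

35.6

Exporter Z's profit: π = q_Z(372 − 5(q_Z + q_W)) − 71q_Z.
∂π/∂q_Z = 301 − 10q_Z − 5q_W = 0, so q_Z = 30.1 − 0.5q_W.
For W: ∂π/∂q_W = 277 − 14q_W − 5q_Z = 0 ⇒ q_W = 277/14 − (5/14)q_Z.
Substituting the second reaction function into the first: q_Z = 30.1 − 0.5(277/14 − (5/14)q_Z), which gives (23/28)q_Z = 2829/140 ⇒ q_Z = 24.6.
Then q_W = 277/14 − (5/14)·24.6 = 11.
Total export volume: 24.6 + 11 = 35.6.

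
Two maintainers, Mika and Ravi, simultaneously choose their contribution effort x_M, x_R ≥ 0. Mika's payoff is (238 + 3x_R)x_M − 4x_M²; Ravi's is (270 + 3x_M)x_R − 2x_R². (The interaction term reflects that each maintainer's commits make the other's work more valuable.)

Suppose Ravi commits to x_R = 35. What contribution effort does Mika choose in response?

Expanding Mika's payoff: 238x_M + 3x_Rx_M − 4x_M².
∂π/∂x_M = 238 + 3x_R − 8x_M = 0, so x_M = 29.75 + 0.375x_R.
At x_R = 35: x_M = 29.75 + 0.375·35 = 42.875.

42.875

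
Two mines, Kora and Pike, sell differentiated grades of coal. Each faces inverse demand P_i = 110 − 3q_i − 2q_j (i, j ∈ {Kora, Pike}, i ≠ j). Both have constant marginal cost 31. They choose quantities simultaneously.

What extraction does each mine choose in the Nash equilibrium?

9.875

Mine Kora's profit: π = q_{Kora}(110 − 3q_{Kora} − 2q_{Pike}) − 31q_{Kora}.
∂π/∂q_{Kora} = 79 − 6q_{Kora} − 2q_{Pike} = 0 ⇒ q_{Kora} = 79/6 − (1/3)q_{Pike}.
By symmetry q_{Pike} = q_{Kora}; substituting into the reaction function, (4/3)q_{Kora} = 79/6 and q_{Kora} = 9.875.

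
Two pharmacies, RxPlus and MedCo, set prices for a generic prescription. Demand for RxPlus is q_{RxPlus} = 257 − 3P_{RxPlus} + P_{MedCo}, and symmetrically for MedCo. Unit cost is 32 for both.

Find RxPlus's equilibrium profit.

4469.88

RxPlus's profit: π = (P_{RxPlus} − 32)(257 − 3P_{RxPlus} + P_{MedCo}).
∂π/∂P_{RxPlus} = 353 − 6P_{RxPlus} + P_{MedCo} = 0 ⇒ P_{RxPlus} = 353/6 + (1/6)P_{MedCo}.
The game is symmetric, so in equilibrium P_{MedCo} = P_{RxPlus}: the reaction function gives (5/6)P_{RxPlus} = 353/6, hence P_{RxPlus} = 70.6.
q_{RxPlus} = 257 − 3·70.6 + 70.6 = 115.8.
Profit = (70.6 − 32)·115.8 = 4469.88.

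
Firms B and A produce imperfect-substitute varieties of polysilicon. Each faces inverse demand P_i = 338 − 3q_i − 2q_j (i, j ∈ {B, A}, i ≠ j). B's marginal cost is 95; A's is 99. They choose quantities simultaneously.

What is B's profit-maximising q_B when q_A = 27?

Firm B's profit: π = q_B(338 − 3q_B − 2q_A) − 95q_B.
∂π/∂q_B = 243 − 6q_B − 2q_A = 0 ⇒ q_B = 40.5 − (1/3)q_A.
At q_A = 27: q_B = 40.5 − (1/3)·27 = 31.5.

31.5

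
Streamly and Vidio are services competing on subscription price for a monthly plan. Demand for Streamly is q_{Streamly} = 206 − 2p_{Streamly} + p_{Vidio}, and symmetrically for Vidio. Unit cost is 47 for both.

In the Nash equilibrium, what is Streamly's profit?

Streamly's profit: π = (p_{Streamly} − 47)(206 − 2p_{Streamly} + p_{Vidio}).
∂π/∂p_{Streamly} = 300 − 4p_{Streamly} + p_{Vidio} = 0 ⇒ p_{Streamly} = 75 + 0.25p_{Vidio}.
Setting p_{Streamly} = p_{Vidio} in the reaction function: p_{Streamly} = 75 + 0.25p_{Streamly}, so p_{Streamly} = 75 / 0.75 = 100.
q_{Streamly} = 206 − 2·100 + 100 = 106.
Profit = (100 − 47)·106 = 5618.

5618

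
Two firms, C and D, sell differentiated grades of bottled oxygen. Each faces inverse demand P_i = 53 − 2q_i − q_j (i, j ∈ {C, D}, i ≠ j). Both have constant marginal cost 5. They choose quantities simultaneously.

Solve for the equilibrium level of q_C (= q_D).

9.6

Firm C's profit: π = q_C(53 − 2q_C − q_D) − 5q_C.
∂π/∂q_C = 48 − 4q_C − q_D = 0 ⇒ q_C = 12 − 0.25q_D.
Setting q_C = q_D in the reaction function: q_C = 12 − 0.25q_C, so q_C = 12 / 1.25 = 9.6.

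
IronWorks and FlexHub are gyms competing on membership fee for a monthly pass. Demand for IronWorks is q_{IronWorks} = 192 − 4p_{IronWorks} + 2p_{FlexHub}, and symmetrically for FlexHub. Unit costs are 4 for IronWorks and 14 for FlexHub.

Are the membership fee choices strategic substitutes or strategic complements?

IronWorks's profit: π = (p_{IronWorks} − 4)(192 − 4p_{IronWorks} + 2p_{FlexHub}).
∂π/∂p_{IronWorks} = 208 − 8p_{IronWorks} + 2p_{FlexHub} = 0 ⇒ p_{IronWorks} = 26 + 0.25p_{FlexHub}.
The best-response slope dp_{IronWorks}/dp_{FlexHub} = 0.25 > 0: the reaction function is upward-sloping, so the choices are strategic complements.

strategic complements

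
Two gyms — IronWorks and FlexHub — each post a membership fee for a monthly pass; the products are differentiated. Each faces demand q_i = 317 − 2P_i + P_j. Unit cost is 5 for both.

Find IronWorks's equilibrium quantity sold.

IronWorks's profit: π = (P_{IronWorks} − 5)(317 − 2P_{IronWorks} + P_{FlexHub}).
∂π/∂P_{IronWorks} = 327 − 4P_{IronWorks} + P_{FlexHub} = 0 ⇒ P_{IronWorks} = 81.75 + 0.25P_{FlexHub}.
The game is symmetric, so in equilibrium P_{FlexHub} = P_{IronWorks}: the reaction function gives 0.75P_{IronWorks} = 81.75, hence P_{IronWorks} = 109.
q_{IronWorks} = 317 − 2·109 + 109 = 208.

208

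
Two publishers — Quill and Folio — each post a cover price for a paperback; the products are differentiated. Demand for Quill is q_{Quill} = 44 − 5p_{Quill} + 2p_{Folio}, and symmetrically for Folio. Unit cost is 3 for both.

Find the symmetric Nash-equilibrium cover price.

Quill's profit: π = (p_{Quill} − 3)(44 − 5p_{Quill} + 2p_{Folio}).
∂π/∂p_{Quill} = 59 − 10p_{Quill} + 2p_{Folio} = 0 ⇒ p_{Quill} = 5.9 + 0.2p_{Folio}.
The game is symmetric, so in equilibrium p_{Folio} = p_{Quill}: the reaction function gives 0.8p_{Quill} = 5.9, hence p_{Quill} = 7.375.

7.375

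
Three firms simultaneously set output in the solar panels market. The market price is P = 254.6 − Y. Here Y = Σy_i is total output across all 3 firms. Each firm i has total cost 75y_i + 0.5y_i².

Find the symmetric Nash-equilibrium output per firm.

A representative firm's profit is π_i = y_i(254.6 − Y) − 75y_i − 0.5y_i², with Y = y_i + Σ_{j≠i} y_j.
First-order condition: 179.6 − 3y_i − Σ_{j≠i} y_j = 0.
With identical firms, set every y_j = y: then 179.6 − 3y − 2y = 0, i.e. y = 179.6/5 = 35.92.

35.92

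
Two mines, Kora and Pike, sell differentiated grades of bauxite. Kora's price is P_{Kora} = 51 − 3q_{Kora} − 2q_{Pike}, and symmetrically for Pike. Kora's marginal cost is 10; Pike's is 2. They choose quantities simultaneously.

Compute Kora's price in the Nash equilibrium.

Mine Kora's profit: π = q_{Kora}(51 − 3q_{Kora} − 2q_{Pike}) − 10q_{Kora}.
∂π/∂q_{Kora} = 41 − 6q_{Kora} − 2q_{Pike} = 0 ⇒ q_{Kora} = 41/6 − (1/3)q_{Pike}.
Similarly q_{Pike} = 49/6 − (1/3)q_{Kora}.
Plugging q_{Pike} into Kora's best response: q_{Kora} = 41/6 − (1/3)(49/6 − (1/3)q_{Kora}) ⇒ (8/9)q_{Kora} = 37/9, so q_{Kora} = 4.625.
Then q_{Pike} = 49/6 − (1/3)·4.625 = 6.625.
P_{Kora} = 51 − 3·4.625 − 2·6.625 = 23.875.

23.875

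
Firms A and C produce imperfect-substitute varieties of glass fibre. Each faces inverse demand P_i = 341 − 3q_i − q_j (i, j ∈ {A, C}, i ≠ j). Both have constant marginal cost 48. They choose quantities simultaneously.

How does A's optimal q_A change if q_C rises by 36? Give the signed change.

Firm A's profit: π = q_A(341 − 3q_A − q_C) − 48q_A.
∂π/∂q_A = 293 − 6q_A − q_C = 0 ⇒ q_A = 293/6 − (1/6)q_C.
The reaction-function slope is −1/6, so a 36-unit rise in q_C moves q_A by −1/6 × 36 = −6. A's best response falls — the actions are strategic substitutes.

-6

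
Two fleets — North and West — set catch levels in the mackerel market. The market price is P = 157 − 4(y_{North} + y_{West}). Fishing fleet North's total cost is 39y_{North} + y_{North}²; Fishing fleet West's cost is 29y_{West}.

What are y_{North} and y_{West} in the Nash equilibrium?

Fishing fleet North's profit: π = y_{North}(157 − 4(y_{North} + y_{West})) − 39y_{North} − y_{North}².
∂π/∂y_{North} = 118 − 10y_{North} − 4y_{West} = 0, so y_{North} = 11.8 − 0.4y_{West}.
For West: ∂π/∂y_{West} = 128 − 8y_{West} − 4y_{North} = 0 ⇒ y_{West} = 16 − 0.5y_{North}.
Substituting the second reaction function into the first: y_{North} = 11.8 − 0.4(16 − 0.5y_{North}), which gives 0.8y_{North} = 5.4 ⇒ y_{North} = 6.75.
Then y_{West} = 16 − 0.5·6.75 = 12.625.

6.75, 12.625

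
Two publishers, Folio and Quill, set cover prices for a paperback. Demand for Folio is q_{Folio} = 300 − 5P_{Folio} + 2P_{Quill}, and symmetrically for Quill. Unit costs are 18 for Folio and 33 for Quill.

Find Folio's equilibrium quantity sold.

161.5625

Folio's profit: π = (P_{Folio} − 18)(300 − 5P_{Folio} + 2P_{Quill}).
∂π/∂P_{Folio} = 390 − 10P_{Folio} + 2P_{Quill} = 0 ⇒ P_{Folio} = 39 + 0.2P_{Quill}.
Similarly P_{Quill} = 46.5 + 0.2P_{Folio}.
Plugging P_{Quill} into Folio's best response: P_{Folio} = 39 + 0.2(46.5 + 0.2P_{Folio}) ⇒ 0.96P_{Folio} = 48.3, so P_{Folio} = 50.3125.
Then P_{Quill} = 46.5 + 0.2·50.3125 = 56.5625.
q_{Folio} = 300 − 5·50.3125 + 2·56.5625 = 161.5625.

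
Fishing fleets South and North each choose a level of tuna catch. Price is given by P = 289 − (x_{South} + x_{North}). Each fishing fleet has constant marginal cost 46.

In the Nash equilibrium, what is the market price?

127

Fishing fleet South's profit: π = x_{South}(289 − (x_{South} + x_{North})) − 46x_{South}.
∂π/∂x_{South} = 243 − 2x_{South} − x_{North} = 0, so x_{South} = 121.5 − 0.5x_{North}.
The game is symmetric, so in equilibrium x_{North} = x_{South}: the reaction function gives 1.5x_{South} = 121.5, hence x_{South} = 81.
Equilibrium price: P = 289 − 162 = 127.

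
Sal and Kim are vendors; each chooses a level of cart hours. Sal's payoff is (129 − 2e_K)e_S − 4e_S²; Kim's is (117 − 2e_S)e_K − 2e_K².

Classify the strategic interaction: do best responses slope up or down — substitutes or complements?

strategic substitutes

Expanding Sal's payoff: 129e_S − 2e_Ke_S − 4e_S².
∂π/∂e_S = 129 − 2e_K − 8e_S = 0, so e_S = 16.125 − 0.25e_K.
The best-response slope de_S/de_K = −0.25 < 0: the reaction function is downward-sloping, so the choices are strategic substitutes.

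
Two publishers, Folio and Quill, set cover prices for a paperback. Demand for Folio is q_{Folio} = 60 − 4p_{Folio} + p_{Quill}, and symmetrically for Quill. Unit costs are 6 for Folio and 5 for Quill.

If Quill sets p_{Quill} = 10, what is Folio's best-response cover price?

Folio's profit: π = (p_{Folio} − 6)(60 − 4p_{Folio} + p_{Quill}).
∂π/∂p_{Folio} = 84 − 8p_{Folio} + p_{Quill} = 0 ⇒ p_{Folio} = 10.5 + 0.125p_{Quill}.
At p_{Quill} = 10: p_{Folio} = 10.5 + 0.125·10 = 11.75.

11.75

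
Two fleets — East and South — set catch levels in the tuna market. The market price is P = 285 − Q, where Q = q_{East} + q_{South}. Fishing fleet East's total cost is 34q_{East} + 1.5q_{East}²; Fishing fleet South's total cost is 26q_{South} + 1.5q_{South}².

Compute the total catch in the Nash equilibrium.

85

Fishing fleet East's profit: π = q_{East}(285 − (q_{East} + q_{South})) − 34q_{East} − 1.5q_{East}².
∂π/∂q_{East} = 251 − 5q_{East} − q_{South} = 0, so q_{East} = 50.2 − 0.2q_{South}.
By the same steps for South: q_{South} = 51.8 − 0.2q_{East}.
Solving the two reaction functions simultaneously: (1 − (−0.2)(−0.2))q_{East} = 50.2 − 0.2·51.8, so 0.96q_{East} = 39.84 and q_{East} = 41.5.
Then q_{South} = 51.8 − 0.2·41.5 = 43.5.
Total catch: 41.5 + 43.5 = 85.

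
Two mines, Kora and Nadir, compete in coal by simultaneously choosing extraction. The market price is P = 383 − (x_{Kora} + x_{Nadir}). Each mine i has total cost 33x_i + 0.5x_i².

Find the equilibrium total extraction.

Mine Kora's profit: π = x_{Kora}(383 − (x_{Kora} + x_{Nadir})) − 33x_{Kora} − 0.5x_{Kora}².
∂π/∂x_{Kora} = 350 − 3x_{Kora} − x_{Nadir} = 0, so x_{Kora} = 350/3 − (1/3)x_{Nadir}.
Setting x_{Kora} = x_{Nadir} in the reaction function: x_{Kora} = 350/3 − (1/3)x_{Kora}, so x_{Kora} = (350/3) / (4/3) = 87.5.
Total extraction: 87.5 + 87.5 = 175.

175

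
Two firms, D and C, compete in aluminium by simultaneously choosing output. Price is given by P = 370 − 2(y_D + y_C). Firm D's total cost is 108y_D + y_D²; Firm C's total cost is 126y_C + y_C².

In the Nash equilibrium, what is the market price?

243.5

Firm D's profit: π = y_D(370 − 2(y_D + y_C)) − 108y_D − y_D².
∂π/∂y_D = 262 − 6y_D − 2y_C = 0, so y_D = 131/3 − (1/3)y_C.
By the same steps for C: y_C = 122/3 − (1/3)y_D.
Solving the two reaction functions simultaneously: (1 − (−1/3)(−1/3))y_D = 131/3 − (1/3)·(122/3), so (8/9)y_D = 271/9 and y_D = 33.875.
Then y_C = 122/3 − (1/3)·33.875 = 29.375.
Equilibrium price: P = 370 − 2·63.25 = 243.5.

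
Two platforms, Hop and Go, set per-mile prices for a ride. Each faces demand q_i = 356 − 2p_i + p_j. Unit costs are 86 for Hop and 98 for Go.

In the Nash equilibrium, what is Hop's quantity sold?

183.2

Hop's profit: π = (p_{Hop} − 86)(356 − 2p_{Hop} + p_{Go}).
∂π/∂p_{Hop} = 528 − 4p_{Hop} + p_{Go} = 0 ⇒ p_{Hop} = 132 + 0.25p_{Go}.
Similarly p_{Go} = 138 + 0.25p_{Hop}.
Solving the two reaction functions simultaneously: (1 − (0.25)(0.25))p_{Hop} = 132 + 0.25·138, so 0.9375p_{Hop} = 166.5 and p_{Hop} = 177.6.
Then p_{Go} = 138 + 0.25·177.6 = 182.4.
q_{Hop} = 356 − 2·177.6 + 182.4 = 183.2.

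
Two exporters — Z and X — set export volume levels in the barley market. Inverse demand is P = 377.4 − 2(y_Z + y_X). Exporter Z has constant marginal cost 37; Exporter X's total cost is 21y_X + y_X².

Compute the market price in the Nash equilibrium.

169.96

Exporter Z's profit: π = y_Z(377.4 − 2(y_Z + y_X)) − 37y_Z.
∂π/∂y_Z = 340.4 − 4y_Z − 2y_X = 0, so y_Z = 85.1 − 0.5y_X.
For X: ∂π/∂y_X = 356.4 − 6y_X − 2y_Z = 0 ⇒ y_X = 59.4 − (1/3)y_Z.
Plugging y_X into Z's best response: y_Z = 85.1 − 0.5(59.4 − (1/3)y_Z) ⇒ (5/6)y_Z = 55.4, so y_Z = 66.48.
Then y_X = 59.4 − (1/3)·66.48 = 37.24.
Equilibrium price: P = 377.4 − 2·103.72 = 169.96.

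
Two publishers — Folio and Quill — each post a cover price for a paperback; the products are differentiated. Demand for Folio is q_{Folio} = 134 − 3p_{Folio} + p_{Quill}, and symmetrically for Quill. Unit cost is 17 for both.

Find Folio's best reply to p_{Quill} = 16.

33.5

Folio's profit: π = (p_{Folio} − 17)(134 − 3p_{Folio} + p_{Quill}).
∂π/∂p_{Folio} = 185 − 6p_{Folio} + p_{Quill} = 0 ⇒ p_{Folio} = 185/6 + (1/6)p_{Quill}.
At p_{Quill} = 16: p_{Folio} = 185/6 + (1/6)·16 = 33.5.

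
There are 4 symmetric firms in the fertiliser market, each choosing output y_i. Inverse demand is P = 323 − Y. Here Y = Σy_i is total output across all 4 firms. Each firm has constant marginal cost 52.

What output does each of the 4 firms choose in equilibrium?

54.2

A representative firm's profit is π_i = y_i(323 − Y) − 52y_i, with Y = y_i + Σ_{j≠i} y_j.
First-order condition: 271 − 2y_i − Σ_{j≠i} y_j = 0.
With identical firms, set every y_j = y: then 271 − 2y − 3y = 0, i.e. y = 271/5 = 54.2.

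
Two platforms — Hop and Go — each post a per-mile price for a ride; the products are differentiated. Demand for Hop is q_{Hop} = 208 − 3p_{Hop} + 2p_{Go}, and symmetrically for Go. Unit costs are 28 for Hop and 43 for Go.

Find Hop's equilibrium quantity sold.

143.4375

Hop's profit: π = (p_{Hop} − 28)(208 − 3p_{Hop} + 2p_{Go}).
∂π/∂p_{Hop} = 292 − 6p_{Hop} + 2p_{Go} = 0 ⇒ p_{Hop} = 146/3 + (1/3)p_{Go}.
Similarly p_{Go} = 337/6 + (1/3)p_{Hop}.
Substituting the second reaction function into the first: p_{Hop} = 146/3 + (1/3)(337/6 + (1/3)p_{Hop}), which gives (8/9)p_{Hop} = 1213/18 ⇒ p_{Hop} = 75.8125.
Then p_{Go} = 337/6 + (1/3)·75.8125 = 81.4375.
q_{Hop} = 208 − 3·75.8125 + 2·81.4375 = 143.4375.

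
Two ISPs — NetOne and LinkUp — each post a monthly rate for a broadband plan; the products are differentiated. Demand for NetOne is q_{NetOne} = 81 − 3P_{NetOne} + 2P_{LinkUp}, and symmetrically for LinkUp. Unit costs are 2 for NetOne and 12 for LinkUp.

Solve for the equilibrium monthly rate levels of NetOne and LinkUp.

23.625, 27.375

NetOne's profit: π = (P_{NetOne} − 2)(81 − 3P_{NetOne} + 2P_{LinkUp}).
∂π/∂P_{NetOne} = 87 − 6P_{NetOne} + 2P_{LinkUp} = 0 ⇒ P_{NetOne} = 14.5 + (1/3)P_{LinkUp}.
Similarly P_{LinkUp} = 19.5 + (1/3)P_{NetOne}.
Substituting the second reaction function into the first: P_{NetOne} = 14.5 + (1/3)(19.5 + (1/3)P_{NetOne}), which gives (8/9)P_{NetOne} = 21 ⇒ P_{NetOne} = 23.625.
Then P_{LinkUp} = 19.5 + (1/3)·23.625 = 27.375.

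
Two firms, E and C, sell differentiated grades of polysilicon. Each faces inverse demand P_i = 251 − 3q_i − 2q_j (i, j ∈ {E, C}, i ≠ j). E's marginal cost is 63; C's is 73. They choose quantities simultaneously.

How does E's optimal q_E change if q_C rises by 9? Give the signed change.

Firm E's profit: π = q_E(251 − 3q_E − 2q_C) − 63q_E.
∂π/∂q_E = 188 − 6q_E − 2q_C = 0 ⇒ q_E = 94/3 − (1/3)q_C.
The reaction-function slope is −1/3, so a 9-unit rise in q_C moves q_E by −1/3 × 9 = −3. E's best response falls — the actions are strategic substitutes.

-3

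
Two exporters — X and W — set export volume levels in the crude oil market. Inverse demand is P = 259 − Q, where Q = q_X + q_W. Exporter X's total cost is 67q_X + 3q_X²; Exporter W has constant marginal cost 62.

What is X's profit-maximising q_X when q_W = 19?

21.625

Exporter X's profit: π = q_X(259 − (q_X + q_W)) − 67q_X − 3q_X².
∂π/∂q_X = 192 − 8q_X − q_W = 0, so q_X = 24 − 0.125q_W.
At q_W = 19: q_X = 24 − 0.125·19 = 21.625.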